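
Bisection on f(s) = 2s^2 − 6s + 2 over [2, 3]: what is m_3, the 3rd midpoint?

midpoint 2.5: f = -0.5 < 0 → [2.5, 3]
midpoint 2.75: f = 0.625 > 0 → [2.5, 2.75]
midpoint 2.625: f = 0.03125 > 0 → [2.5, 2.625]

2.625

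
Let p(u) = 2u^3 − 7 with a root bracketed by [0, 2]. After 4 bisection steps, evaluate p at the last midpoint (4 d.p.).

1.5820

m = 1, p(m) = -5 (−); new bracket [1, 2]
m = 1.5, p(m) = -0.25 (−); new bracket [1.5, 2]
m = 1.75, p(m) = 3.71875 (+); new bracket [1.5, 1.75]
m = 1.625, p(m) = 1.582 (+); new bracket [1.5, 1.625]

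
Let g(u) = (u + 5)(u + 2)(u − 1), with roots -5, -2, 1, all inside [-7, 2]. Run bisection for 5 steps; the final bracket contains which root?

midpoint -2.5: g = 4.375 > 0 → [-7, -2.5]
midpoint -4.75: g = 3.953125 > 0 → [-7, -4.75]
midpoint -5.875: g = -23.310547 < 0 → [-5.875, -4.75]
midpoint -5.3125: g = -6.5344 < 0 → [-5.3125, -4.75]
midpoint -5.03125: g = -0.5713 < 0 → [-5.03125, -4.75]

-5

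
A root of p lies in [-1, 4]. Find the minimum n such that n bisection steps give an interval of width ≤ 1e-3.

13

Width after n steps is 5/2^n. Need 2^n ≥ 5/1e-3 = 5000.
2^12 = 4096 < 5000 ≤ 2^13 = 8192, so n = 13.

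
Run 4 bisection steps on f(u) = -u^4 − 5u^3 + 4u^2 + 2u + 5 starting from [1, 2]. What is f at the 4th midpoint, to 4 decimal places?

u = 1.5 gives f = -4.9375, negative; keep [1, 1.5]
u = 1.25 gives f = 1.542969, positive; keep [1.25, 1.5]
u = 1.375 gives f = -1.26001, negative; keep [1.25, 1.375]
u = 1.3125 gives f = 0.2431, positive; keep [1.3125, 1.375]

0.2431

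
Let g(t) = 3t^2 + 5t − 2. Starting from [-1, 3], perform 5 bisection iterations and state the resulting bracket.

[0.25, 0.375]

g(1) = 6 > 0, so the root lies in [-1, 1]
g(0) = -2 < 0, so the root lies in [0, 1]
g(0.5) = 1.25 > 0, so the root lies in [0, 0.5]
g(0.25) = -0.5625 < 0, so the root lies in [0.25, 0.5]
g(0.375) = 0.2969 > 0, so the root lies in [0.25, 0.375]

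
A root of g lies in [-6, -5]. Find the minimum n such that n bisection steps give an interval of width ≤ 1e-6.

20

Width after n steps is 1/2^n. Need 2^n ≥ 1/1e-6 = 1000000.
2^19 = 524288 < 1000000 ≤ 2^20 = 1048576, so n = 20.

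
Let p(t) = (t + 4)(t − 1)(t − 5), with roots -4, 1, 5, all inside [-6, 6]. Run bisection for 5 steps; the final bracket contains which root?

midpoint 0: p = 20 > 0 → [-6, 0]
midpoint -3: p = 32 > 0 → [-6, -3]
midpoint -4.5: p = -26.125 < 0 → [-4.5, -3]
midpoint -3.75: p = 10.3906 > 0 → [-4.5, -3.75]
midpoint -4.125: p = -5.8457 < 0 → [-4.125, -3.75]

-4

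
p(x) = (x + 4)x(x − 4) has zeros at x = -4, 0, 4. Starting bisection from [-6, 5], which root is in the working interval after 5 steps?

p(-0.5) = 7.875 > 0, so the root lies in [-6, -0.5]
p(-3.25) = 17.671875 > 0, so the root lies in [-6, -3.25]
p(-4.625) = -24.931641 < 0, so the root lies in [-4.625, -3.25]
p(-3.9375) = 1.9534 > 0, so the root lies in [-4.625, -3.9375]
p(-4.28125) = -9.9715 < 0, so the root lies in [-4.28125, -3.9375]

-4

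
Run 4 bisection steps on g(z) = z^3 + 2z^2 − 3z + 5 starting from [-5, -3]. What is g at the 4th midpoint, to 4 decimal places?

-0.5371

m = -4, g(m) = -15 (−); new bracket [-4, -3]
m = -3.5, g(m) = -2.875 (−); new bracket [-3.5, -3]
m = -3.25, g(m) = 1.546875 (+); new bracket [-3.5, -3.25]
m = -3.375, g(m) = -0.5371 (−); new bracket [-3.375, -3.25]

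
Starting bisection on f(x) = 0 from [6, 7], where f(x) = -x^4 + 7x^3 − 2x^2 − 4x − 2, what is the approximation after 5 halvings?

6.59375

f(6.5) = 24.8125 > 0, so the root lies in [6.5, 7]
f(6.75) = -43.238281 < 0, so the root lies in [6.5, 6.75]
f(6.625) = -7.240479 < 0, so the root lies in [6.5, 6.625]
f(6.5625) = 9.2649 > 0, so the root lies in [6.5625, 6.625]
f(6.59375) = 1.1337 > 0, so the root lies in [6.59375, 6.625]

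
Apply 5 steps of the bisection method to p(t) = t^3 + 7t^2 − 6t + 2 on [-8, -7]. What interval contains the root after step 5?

[-7.8125, -7.78125]

midpoint -7.5: p = 18.875 > 0 → [-8, -7.5]
midpoint -7.75: p = 3.453125 > 0 → [-8, -7.75]
midpoint -7.875: p = -5.013672 < 0 → [-7.875, -7.75]
midpoint -7.8125: p = -0.7161 < 0 → [-7.8125, -7.75]
midpoint -7.78125: p = 1.3845 > 0 → [-7.8125, -7.78125]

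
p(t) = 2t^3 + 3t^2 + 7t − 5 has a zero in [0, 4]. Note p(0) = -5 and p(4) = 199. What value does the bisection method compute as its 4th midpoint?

0.75

t = 2 gives p = 37, positive; keep [0, 2]
t = 1 gives p = 7, positive; keep [0, 1]
t = 0.5 gives p = -0.5, negative; keep [0.5, 1]
t = 0.75 gives p = 2.7812, positive; keep [0.5, 0.75]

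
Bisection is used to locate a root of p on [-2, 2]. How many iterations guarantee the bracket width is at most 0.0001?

16

Width after n steps is 4/2^n. Need 2^n ≥ 4/0.0001 = 40000.
2^15 = 32768 < 40000 ≤ 2^16 = 65536, so n = 16.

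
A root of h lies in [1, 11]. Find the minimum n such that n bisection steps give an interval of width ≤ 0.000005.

21

Width after n steps is 10/2^n. Need 2^n ≥ 10/0.000005 = 2000000.
2^20 = 1048576 < 2000000 ≤ 2^21 = 2097152, so n = 21.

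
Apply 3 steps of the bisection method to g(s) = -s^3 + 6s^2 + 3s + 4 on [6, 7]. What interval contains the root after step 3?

[6.5, 6.625]

midpoint 6.5: g = 2.375 > 0 → [6.5, 7]
midpoint 6.75: g = -9.921875 < 0 → [6.5, 6.75]
midpoint 6.625: g = -3.556641 < 0 → [6.5, 6.625]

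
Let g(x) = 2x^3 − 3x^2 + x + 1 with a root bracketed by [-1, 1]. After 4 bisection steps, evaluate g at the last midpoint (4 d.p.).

0.0977

g(0) = 1 > 0, so the root lies in [-1, 0]
g(-0.5) = -0.5 < 0, so the root lies in [-0.5, 0]
g(-0.25) = 0.53125 > 0, so the root lies in [-0.5, -0.25]
g(-0.375) = 0.0977 > 0, so the root lies in [-0.5, -0.375]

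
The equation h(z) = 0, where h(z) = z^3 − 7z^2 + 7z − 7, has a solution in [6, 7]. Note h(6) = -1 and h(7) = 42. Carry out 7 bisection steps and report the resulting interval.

midpoint 6.5: h = 17.375 > 0 → [6, 6.5]
midpoint 6.25: h = 7.453125 > 0 → [6, 6.25]
midpoint 6.125: h = 3.048828 > 0 → [6, 6.125]
midpoint 6.0625: h = 0.9807 > 0 → [6, 6.0625]
midpoint 6.03125: h = -0.0205 < 0 → [6.03125, 6.0625]
midpoint 6.046875: h = 0.4774 > 0 → [6.03125, 6.046875]
midpoint 6.0390625: h = 0.2278 > 0 → [6.03125, 6.0390625]

[6.03125, 6.0390625]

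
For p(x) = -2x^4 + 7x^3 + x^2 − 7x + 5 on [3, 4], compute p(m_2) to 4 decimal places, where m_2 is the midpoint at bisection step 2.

9.9766

x = 3.5 gives p = -7.25, negative; keep [3, 3.5]
x = 3.25 gives p = 9.976562, positive; keep [3.25, 3.5]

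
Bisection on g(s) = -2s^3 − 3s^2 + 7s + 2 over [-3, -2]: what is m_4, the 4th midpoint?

g(-2.5) = -3 < 0, so the root lies in [-3, -2.5]
g(-2.75) = 1.65625 > 0, so the root lies in [-2.75, -2.5]
g(-2.625) = -0.871094 < 0, so the root lies in [-2.75, -2.625]
g(-2.6875) = 0.3413 > 0, so the root lies in [-2.6875, -2.625]

-2.6875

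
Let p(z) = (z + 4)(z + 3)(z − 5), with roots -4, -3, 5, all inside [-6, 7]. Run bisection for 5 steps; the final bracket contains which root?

5

z = 0.5 gives p = -70.875, negative; keep [0.5, 7]
z = 3.75 gives p = -65.390625, negative; keep [3.75, 7]
z = 5.375 gives p = 29.443359, positive; keep [3.75, 5.375]
z = 4.5625 gives p = -28.3298, negative; keep [4.5625, 5.375]
z = 4.96875 gives p = -2.2334, negative; keep [4.96875, 5.375]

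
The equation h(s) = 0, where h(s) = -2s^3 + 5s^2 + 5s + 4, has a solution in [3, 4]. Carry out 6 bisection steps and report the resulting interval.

[3.40625, 3.421875]

m = 3.5, h(m) = -3 (−); new bracket [3, 3.5]
m = 3.25, h(m) = 4.40625 (+); new bracket [3.25, 3.5]
m = 3.375, h(m) = 0.941406 (+); new bracket [3.375, 3.5]
m = 3.4375, h(m) = -0.9683 (−); new bracket [3.375, 3.4375]
m = 3.40625, h(m) = 0.0016 (+); new bracket [3.40625, 3.4375]
m = 3.421875, h(m) = -0.4795 (−); new bracket [3.40625, 3.421875]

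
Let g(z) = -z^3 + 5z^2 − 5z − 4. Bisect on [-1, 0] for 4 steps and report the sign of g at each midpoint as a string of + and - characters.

z = -0.5 gives g = -0.125, negative; keep [-1, -0.5]
z = -0.75 gives g = 2.984375, positive; keep [-0.75, -0.5]
z = -0.625 gives g = 1.322266, positive; keep [-0.625, -0.5]
z = -0.5625 gives g = 0.5725, positive; keep [-0.5625, -0.5]

-+++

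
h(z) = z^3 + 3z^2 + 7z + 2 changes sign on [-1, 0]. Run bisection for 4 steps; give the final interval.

[-0.375, -0.3125]

m = -0.5, h(m) = -0.875 (−); new bracket [-0.5, 0]
m = -0.25, h(m) = 0.421875 (+); new bracket [-0.5, -0.25]
m = -0.375, h(m) = -0.255859 (−); new bracket [-0.375, -0.25]
m = -0.3125, h(m) = 0.075 (+); new bracket [-0.375, -0.3125]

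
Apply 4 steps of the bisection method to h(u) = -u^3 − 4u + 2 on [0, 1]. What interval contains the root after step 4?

[0.4375, 0.5]

midpoint 0.5: h = -0.125 < 0 → [0, 0.5]
midpoint 0.25: h = 0.984375 > 0 → [0.25, 0.5]
midpoint 0.375: h = 0.447266 > 0 → [0.375, 0.5]
midpoint 0.4375: h = 0.1663 > 0 → [0.4375, 0.5]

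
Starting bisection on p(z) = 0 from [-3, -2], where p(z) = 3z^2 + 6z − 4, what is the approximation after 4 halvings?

-2.5625

z = -2.5 gives p = -0.25, negative; keep [-3, -2.5]
z = -2.75 gives p = 2.1875, positive; keep [-2.75, -2.5]
z = -2.625 gives p = 0.921875, positive; keep [-2.625, -2.5]
z = -2.5625 gives p = 0.3242, positive; keep [-2.5625, -2.5]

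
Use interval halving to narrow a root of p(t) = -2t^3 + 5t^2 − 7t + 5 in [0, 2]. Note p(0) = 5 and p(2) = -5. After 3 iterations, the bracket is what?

[1.25, 1.5]

t = 1 gives p = 1, positive; keep [1, 2]
t = 1.5 gives p = -1, negative; keep [1, 1.5]
t = 1.25 gives p = 0.15625, positive; keep [1.25, 1.5]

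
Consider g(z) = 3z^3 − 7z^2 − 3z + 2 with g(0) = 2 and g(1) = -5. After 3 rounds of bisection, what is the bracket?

z = 0.5 gives g = -0.875, negative; keep [0, 0.5]
z = 0.25 gives g = 0.859375, positive; keep [0.25, 0.5]
z = 0.375 gives g = 0.048828, positive; keep [0.375, 0.5]

[0.375, 0.5]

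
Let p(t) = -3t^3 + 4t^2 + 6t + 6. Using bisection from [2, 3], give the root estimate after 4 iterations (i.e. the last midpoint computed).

t = 2.5 gives p = -0.875, negative; keep [2, 2.5]
t = 2.25 gives p = 5.578125, positive; keep [2.25, 2.5]
t = 2.375 gives p = 2.623047, positive; keep [2.375, 2.5]
t = 2.4375 gives p = 0.9441, positive; keep [2.4375, 2.5]

2.4375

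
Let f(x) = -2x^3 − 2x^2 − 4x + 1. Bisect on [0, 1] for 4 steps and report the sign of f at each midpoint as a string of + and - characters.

m = 0.5, f(m) = -1.75 (−); new bracket [0, 0.5]
m = 0.25, f(m) = -0.15625 (−); new bracket [0, 0.25]
m = 0.125, f(m) = 0.464844 (+); new bracket [0.125, 0.25]
m = 0.1875, f(m) = 0.1665 (+); new bracket [0.1875, 0.25]

--++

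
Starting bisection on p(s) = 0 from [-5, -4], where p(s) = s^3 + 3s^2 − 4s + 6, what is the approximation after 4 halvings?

midpoint -4.5: p = -6.375 < 0 → [-4.5, -4]
midpoint -4.25: p = 0.421875 > 0 → [-4.5, -4.25]
midpoint -4.375: p = -2.818359 < 0 → [-4.375, -4.25]
midpoint -4.3125: p = -1.1594 < 0 → [-4.3125, -4.25]

-4.3125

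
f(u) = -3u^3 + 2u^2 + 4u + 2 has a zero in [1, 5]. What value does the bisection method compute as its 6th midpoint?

1.6875

u = 3 gives f = -49, negative; keep [1, 3]
u = 2 gives f = -6, negative; keep [1, 2]
u = 1.5 gives f = 2.375, positive; keep [1.5, 2]
u = 1.75 gives f = -0.9531, negative; keep [1.5, 1.75]
u = 1.625 gives f = 0.9082, positive; keep [1.625, 1.75]
u = 1.6875 gives f = 0.0291, positive; keep [1.6875, 1.75]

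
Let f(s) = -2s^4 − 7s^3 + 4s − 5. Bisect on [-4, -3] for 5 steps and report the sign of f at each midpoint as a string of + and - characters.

f(-3.5) = -19 < 0, so the root lies in [-3.5, -3]
f(-3.25) = -0.835938 < 0, so the root lies in [-3.25, -3]
f(-3.125) = 5.388184 > 0, so the root lies in [-3.25, -3.125]
f(-3.1875) = 2.4909 > 0, so the root lies in [-3.25, -3.1875]
f(-3.21875) = 0.8829 > 0, so the root lies in [-3.25, -3.21875]

--+++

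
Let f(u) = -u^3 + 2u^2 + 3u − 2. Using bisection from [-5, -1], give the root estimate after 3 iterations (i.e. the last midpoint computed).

-1.5

u = -3 gives f = 34, positive; keep [-3, -1]
u = -2 gives f = 8, positive; keep [-2, -1]
u = -1.5 gives f = 1.375, positive; keep [-1.5, -1]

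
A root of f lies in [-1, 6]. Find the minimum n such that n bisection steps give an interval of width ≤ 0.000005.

Width after n steps is 7/2^n. Need 2^n ≥ 7/0.000005 = 1400000.
2^20 = 1048576 < 1400000 ≤ 2^21 = 2097152, so n = 21.

21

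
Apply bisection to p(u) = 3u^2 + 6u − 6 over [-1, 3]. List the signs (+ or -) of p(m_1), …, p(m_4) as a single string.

+--+

m = 1, p(m) = 3 (+); new bracket [-1, 1]
m = 0, p(m) = -6 (−); new bracket [0, 1]
m = 0.5, p(m) = -2.25 (−); new bracket [0.5, 1]
m = 0.75, p(m) = 0.1875 (+); new bracket [0.5, 0.75]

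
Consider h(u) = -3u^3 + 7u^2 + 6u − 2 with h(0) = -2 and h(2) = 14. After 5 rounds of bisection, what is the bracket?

u = 1 gives h = 8, positive; keep [0, 1]
u = 0.5 gives h = 2.375, positive; keep [0, 0.5]
u = 0.25 gives h = -0.109375, negative; keep [0.25, 0.5]
u = 0.375 gives h = 1.0762, positive; keep [0.25, 0.375]
u = 0.3125 gives h = 0.467, positive; keep [0.25, 0.3125]

[0.25, 0.3125]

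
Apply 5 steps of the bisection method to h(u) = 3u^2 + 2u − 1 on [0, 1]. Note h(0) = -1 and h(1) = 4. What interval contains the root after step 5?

[0.3125, 0.34375]

u = 0.5 gives h = 0.75, positive; keep [0, 0.5]
u = 0.25 gives h = -0.3125, negative; keep [0.25, 0.5]
u = 0.375 gives h = 0.171875, positive; keep [0.25, 0.375]
u = 0.3125 gives h = -0.082, negative; keep [0.3125, 0.375]
u = 0.34375 gives h = 0.042, positive; keep [0.3125, 0.34375]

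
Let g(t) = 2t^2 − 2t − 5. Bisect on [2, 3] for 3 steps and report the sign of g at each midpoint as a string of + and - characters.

++-

midpoint 2.5: g = 2.5 > 0 → [2, 2.5]
midpoint 2.25: g = 0.625 > 0 → [2, 2.25]
midpoint 2.125: g = -0.21875 < 0 → [2.125, 2.25]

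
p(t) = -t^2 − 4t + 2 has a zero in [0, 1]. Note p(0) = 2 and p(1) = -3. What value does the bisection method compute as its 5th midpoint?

0.46875

midpoint 0.5: p = -0.25 < 0 → [0, 0.5]
midpoint 0.25: p = 0.9375 > 0 → [0.25, 0.5]
midpoint 0.375: p = 0.359375 > 0 → [0.375, 0.5]
midpoint 0.4375: p = 0.0586 > 0 → [0.4375, 0.5]
midpoint 0.46875: p = -0.0947 < 0 → [0.4375, 0.46875]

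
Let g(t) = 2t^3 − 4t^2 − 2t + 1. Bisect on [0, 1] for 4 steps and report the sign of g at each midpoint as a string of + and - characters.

t = 0.5 gives g = -0.75, negative; keep [0, 0.5]
t = 0.25 gives g = 0.28125, positive; keep [0.25, 0.5]
t = 0.375 gives g = -0.207031, negative; keep [0.25, 0.375]
t = 0.3125 gives g = 0.0454, positive; keep [0.3125, 0.375]

-+-+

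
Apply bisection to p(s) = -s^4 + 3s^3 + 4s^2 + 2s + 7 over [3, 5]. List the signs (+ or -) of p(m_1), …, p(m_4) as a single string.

s = 4 gives p = 15, positive; keep [4, 5]
s = 4.5 gives p = -39.6875, negative; keep [4, 4.5]
s = 4.25 gives p = -8.207031, negative; keep [4, 4.25]
s = 4.125 gives p = 4.3494, positive; keep [4.125, 4.25]

+--+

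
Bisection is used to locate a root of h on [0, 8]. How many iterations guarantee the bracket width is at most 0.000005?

21

Width after n steps is 8/2^n. Need 2^n ≥ 8/0.000005 = 1600000.
2^20 = 1048576 < 1600000 ≤ 2^21 = 2097152, so n = 21.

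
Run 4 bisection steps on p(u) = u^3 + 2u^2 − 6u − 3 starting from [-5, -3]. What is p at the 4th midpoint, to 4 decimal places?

m = -4, p(m) = -11 (−); new bracket [-4, -3]
m = -3.5, p(m) = -0.375 (−); new bracket [-3.5, -3]
m = -3.25, p(m) = 3.296875 (+); new bracket [-3.5, -3.25]
m = -3.375, p(m) = 1.5879 (+); new bracket [-3.5, -3.375]

1.5879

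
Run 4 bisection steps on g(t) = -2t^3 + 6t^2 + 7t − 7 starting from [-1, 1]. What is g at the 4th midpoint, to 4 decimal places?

g(0) = -7 < 0, so the root lies in [0, 1]
g(0.5) = -2.25 < 0, so the root lies in [0.5, 1]
g(0.75) = 0.78125 > 0, so the root lies in [0.5, 0.75]
g(0.625) = -0.7695 < 0, so the root lies in [0.625, 0.75]

-0.7695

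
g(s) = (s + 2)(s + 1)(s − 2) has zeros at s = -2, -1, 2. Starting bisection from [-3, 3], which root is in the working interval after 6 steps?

g(0) = -4 < 0, so the root lies in [0, 3]
g(1.5) = -4.375 < 0, so the root lies in [1.5, 3]
g(2.25) = 3.453125 > 0, so the root lies in [1.5, 2.25]
g(1.875) = -1.3926 < 0, so the root lies in [1.875, 2.25]
g(2.0625) = 0.7776 > 0, so the root lies in [1.875, 2.0625]
g(1.96875) = -0.3682 < 0, so the root lies in [1.96875, 2.0625]

2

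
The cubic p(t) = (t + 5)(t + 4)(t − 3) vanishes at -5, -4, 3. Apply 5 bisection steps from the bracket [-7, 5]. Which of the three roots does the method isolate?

3

p(-1) = -48 < 0, so the root lies in [-1, 5]
p(2) = -42 < 0, so the root lies in [2, 5]
p(3.5) = 31.875 > 0, so the root lies in [2, 3.5]
p(2.75) = -13.0781 < 0, so the root lies in [2.75, 3.5]
p(3.125) = 7.2363 > 0, so the root lies in [2.75, 3.125]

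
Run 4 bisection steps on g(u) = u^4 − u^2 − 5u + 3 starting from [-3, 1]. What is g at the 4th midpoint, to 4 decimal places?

-0.9961

u = -1 gives g = 8, positive; keep [-1, 1]
u = 0 gives g = 3, positive; keep [0, 1]
u = 0.5 gives g = 0.3125, positive; keep [0.5, 1]
u = 0.75 gives g = -0.9961, negative; keep [0.5, 0.75]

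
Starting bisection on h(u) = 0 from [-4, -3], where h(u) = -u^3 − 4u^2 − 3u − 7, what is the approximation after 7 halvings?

h(-3.5) = -2.625 < 0, so the root lies in [-4, -3.5]
h(-3.75) = 0.734375 > 0, so the root lies in [-3.75, -3.5]
h(-3.625) = -1.052734 < 0, so the root lies in [-3.75, -3.625]
h(-3.6875) = -0.1868 < 0, so the root lies in [-3.75, -3.6875]
h(-3.71875) = 0.2668 > 0, so the root lies in [-3.71875, -3.6875]
h(-3.703125) = 0.0383 > 0, so the root lies in [-3.703125, -3.6875]
h(-3.6953125) = -0.0747 < 0, so the root lies in [-3.703125, -3.6953125]

-3.6953125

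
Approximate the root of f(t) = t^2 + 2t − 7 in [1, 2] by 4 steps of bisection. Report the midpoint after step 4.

t = 1.5 gives f = -1.75, negative; keep [1.5, 2]
t = 1.75 gives f = -0.4375, negative; keep [1.75, 2]
t = 1.875 gives f = 0.265625, positive; keep [1.75, 1.875]
t = 1.8125 gives f = -0.0898, negative; keep [1.8125, 1.875]

1.8125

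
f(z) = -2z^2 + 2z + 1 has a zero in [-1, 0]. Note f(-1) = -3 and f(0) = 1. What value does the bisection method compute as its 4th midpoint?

f(-0.5) = -0.5 < 0, so the root lies in [-0.5, 0]
f(-0.25) = 0.375 > 0, so the root lies in [-0.5, -0.25]
f(-0.375) = -0.03125 < 0, so the root lies in [-0.375, -0.25]
f(-0.3125) = 0.1797 > 0, so the root lies in [-0.375, -0.3125]

-0.3125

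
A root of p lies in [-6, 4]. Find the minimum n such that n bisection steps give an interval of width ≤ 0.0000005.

Width after n steps is 10/2^n. Need 2^n ≥ 10/0.0000005 = 20000000.
2^24 = 16777216 < 20000000 ≤ 2^25 = 33554432, so n = 25.

25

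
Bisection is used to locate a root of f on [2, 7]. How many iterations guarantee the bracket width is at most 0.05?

7

Width after n steps is 5/2^n. Need 2^n ≥ 5/0.05 = 100.
2^6 = 64 < 100 ≤ 2^7 = 128, so n = 7.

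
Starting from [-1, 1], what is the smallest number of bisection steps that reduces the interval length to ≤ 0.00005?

16

Width after n steps is 2/2^n. Need 2^n ≥ 2/0.00005 = 40000.
2^15 = 32768 < 40000 ≤ 2^16 = 65536, so n = 16.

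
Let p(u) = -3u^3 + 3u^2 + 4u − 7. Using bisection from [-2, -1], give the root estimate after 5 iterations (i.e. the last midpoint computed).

-1.34375

p(-1.5) = 3.875 > 0, so the root lies in [-1.5, -1]
p(-1.25) = -1.453125 < 0, so the root lies in [-1.5, -1.25]
p(-1.375) = 0.970703 > 0, so the root lies in [-1.375, -1.25]
p(-1.3125) = -0.2991 < 0, so the root lies in [-1.375, -1.3125]
p(-1.34375) = 0.3211 > 0, so the root lies in [-1.34375, -1.3125]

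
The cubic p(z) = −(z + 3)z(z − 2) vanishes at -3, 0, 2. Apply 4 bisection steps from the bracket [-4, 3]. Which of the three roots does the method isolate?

p(-0.5) = -3.125 < 0, so the root lies in [-4, -0.5]
p(-2.25) = -7.171875 < 0, so the root lies in [-4, -2.25]
p(-3.125) = 2.001953 > 0, so the root lies in [-3.125, -2.25]
p(-2.6875) = -3.9368 < 0, so the root lies in [-3.125, -2.6875]

-3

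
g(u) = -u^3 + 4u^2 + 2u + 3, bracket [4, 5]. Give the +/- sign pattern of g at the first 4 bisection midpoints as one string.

g(4.5) = 1.875 > 0, so the root lies in [4.5, 5]
g(4.75) = -4.421875 < 0, so the root lies in [4.5, 4.75]
g(4.625) = -1.119141 < 0, so the root lies in [4.5, 4.625]
g(4.5625) = 0.4158 > 0, so the root lies in [4.5625, 4.625]

+--+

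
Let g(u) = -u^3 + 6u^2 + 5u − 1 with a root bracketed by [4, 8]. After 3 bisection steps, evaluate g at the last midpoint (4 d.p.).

10.3750

midpoint 6: g = 29 > 0 → [6, 8]
midpoint 7: g = -15 < 0 → [6, 7]
midpoint 6.5: g = 10.375 > 0 → [6.5, 7]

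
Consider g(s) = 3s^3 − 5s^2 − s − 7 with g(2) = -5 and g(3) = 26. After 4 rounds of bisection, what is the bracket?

[2.25, 2.3125]

m = 2.5, g(m) = 6.125 (+); new bracket [2, 2.5]
m = 2.25, g(m) = -0.390625 (−); new bracket [2.25, 2.5]
m = 2.375, g(m) = 2.611328 (+); new bracket [2.25, 2.375]
m = 2.3125, g(m) = 1.0486 (+); new bracket [2.25, 2.3125]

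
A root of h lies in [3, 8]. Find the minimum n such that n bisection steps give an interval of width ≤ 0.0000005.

Width after n steps is 5/2^n. Need 2^n ≥ 5/0.0000005 = 10000000.
2^23 = 8388608 < 10000000 ≤ 2^24 = 16777216, so n = 24.

24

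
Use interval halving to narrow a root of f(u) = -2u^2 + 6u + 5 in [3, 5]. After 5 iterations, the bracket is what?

[3.625, 3.6875]

midpoint 4: f = -3 < 0 → [3, 4]
midpoint 3.5: f = 1.5 > 0 → [3.5, 4]
midpoint 3.75: f = -0.625 < 0 → [3.5, 3.75]
midpoint 3.625: f = 0.4688 > 0 → [3.625, 3.75]
midpoint 3.6875: f = -0.0703 < 0 → [3.625, 3.6875]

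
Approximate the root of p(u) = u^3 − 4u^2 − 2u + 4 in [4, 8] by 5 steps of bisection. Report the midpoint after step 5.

4.125

u = 6 gives p = 64, positive; keep [4, 6]
u = 5 gives p = 19, positive; keep [4, 5]
u = 4.5 gives p = 5.125, positive; keep [4, 4.5]
u = 4.25 gives p = 0.0156, positive; keep [4, 4.25]
u = 4.125 gives p = -2.123, negative; keep [4.125, 4.25]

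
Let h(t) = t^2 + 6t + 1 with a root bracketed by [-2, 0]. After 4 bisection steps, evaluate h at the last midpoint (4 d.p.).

0.2656

t = -1 gives h = -4, negative; keep [-1, 0]
t = -0.5 gives h = -1.75, negative; keep [-0.5, 0]
t = -0.25 gives h = -0.4375, negative; keep [-0.25, 0]
t = -0.125 gives h = 0.2656, positive; keep [-0.25, -0.125]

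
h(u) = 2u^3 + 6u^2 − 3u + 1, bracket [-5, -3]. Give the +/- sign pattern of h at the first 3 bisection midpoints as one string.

--+

midpoint -4: h = -19 < 0 → [-4, -3]
midpoint -3.5: h = -0.75 < 0 → [-3.5, -3]
midpoint -3.25: h = 5.46875 > 0 → [-3.5, -3.25]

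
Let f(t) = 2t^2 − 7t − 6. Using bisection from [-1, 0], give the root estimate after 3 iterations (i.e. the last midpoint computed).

-0.625

t = -0.5 gives f = -2, negative; keep [-1, -0.5]
t = -0.75 gives f = 0.375, positive; keep [-0.75, -0.5]
t = -0.625 gives f = -0.84375, negative; keep [-0.75, -0.625]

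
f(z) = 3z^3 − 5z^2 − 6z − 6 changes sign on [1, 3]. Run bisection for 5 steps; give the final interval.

[2.6875, 2.75]

midpoint 2: f = -14 < 0 → [2, 3]
midpoint 2.5: f = -5.375 < 0 → [2.5, 3]
midpoint 2.75: f = 2.078125 > 0 → [2.5, 2.75]
midpoint 2.625: f = -1.9395 < 0 → [2.625, 2.75]
midpoint 2.6875: f = -0.0056 < 0 → [2.6875, 2.75]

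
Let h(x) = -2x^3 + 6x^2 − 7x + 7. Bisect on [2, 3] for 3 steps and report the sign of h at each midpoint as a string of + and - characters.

--+

h(2.5) = -4.25 < 0, so the root lies in [2, 2.5]
h(2.25) = -1.15625 < 0, so the root lies in [2, 2.25]
h(2.125) = 0.027344 > 0, so the root lies in [2.125, 2.25]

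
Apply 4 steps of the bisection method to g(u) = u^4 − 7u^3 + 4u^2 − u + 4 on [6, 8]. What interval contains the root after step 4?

[6.375, 6.5]

u = 7 gives g = 193, positive; keep [6, 7]
u = 6.5 gives g = 29.1875, positive; keep [6, 6.5]
u = 6.25 gives g = -29.105469, negative; keep [6.25, 6.5]
u = 6.375 gives g = -1.74, negative; keep [6.375, 6.5]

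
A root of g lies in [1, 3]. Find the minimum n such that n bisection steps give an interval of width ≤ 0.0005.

12

Width after n steps is 2/2^n. Need 2^n ≥ 2/0.0005 = 4000.
2^11 = 2048 < 4000 ≤ 2^12 = 4096, so n = 12.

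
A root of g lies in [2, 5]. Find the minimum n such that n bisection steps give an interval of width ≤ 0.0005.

13

Width after n steps is 3/2^n. Need 2^n ≥ 3/0.0005 = 6000.
2^12 = 4096 < 6000 ≤ 2^13 = 8192, so n = 13.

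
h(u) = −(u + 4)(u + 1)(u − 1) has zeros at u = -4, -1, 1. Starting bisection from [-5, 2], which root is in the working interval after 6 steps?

midpoint -1.5: h = -3.125 < 0 → [-5, -1.5]
midpoint -3.25: h = -7.171875 < 0 → [-5, -3.25]
midpoint -4.125: h = 2.001953 > 0 → [-4.125, -3.25]
midpoint -3.6875: h = -3.9368 < 0 → [-4.125, -3.6875]
midpoint -3.90625: h = -1.3368 < 0 → [-4.125, -3.90625]
midpoint -4.015625: h = 0.2363 > 0 → [-4.015625, -3.90625]

-4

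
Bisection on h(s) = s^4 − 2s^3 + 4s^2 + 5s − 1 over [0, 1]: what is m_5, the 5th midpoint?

0.15625

m = 0.5, h(m) = 2.3125 (+); new bracket [0, 0.5]
m = 0.25, h(m) = 0.472656 (+); new bracket [0, 0.25]
m = 0.125, h(m) = -0.316162 (−); new bracket [0.125, 0.25]
m = 0.1875, h(m) = 0.0662 (+); new bracket [0.125, 0.1875]
m = 0.15625, h(m) = -0.1281 (−); new bracket [0.15625, 0.1875]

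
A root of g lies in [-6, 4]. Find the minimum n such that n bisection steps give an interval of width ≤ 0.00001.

Width after n steps is 10/2^n. Need 2^n ≥ 10/0.00001 = 1000000.
2^19 = 524288 < 1000000 ≤ 2^20 = 1048576, so n = 20.

20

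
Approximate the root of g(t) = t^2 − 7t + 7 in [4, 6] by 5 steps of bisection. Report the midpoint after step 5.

5.8125

midpoint 5: g = -3 < 0 → [5, 6]
midpoint 5.5: g = -1.25 < 0 → [5.5, 6]
midpoint 5.75: g = -0.1875 < 0 → [5.75, 6]
midpoint 5.875: g = 0.3906 > 0 → [5.75, 5.875]
midpoint 5.8125: g = 0.0977 > 0 → [5.75, 5.8125]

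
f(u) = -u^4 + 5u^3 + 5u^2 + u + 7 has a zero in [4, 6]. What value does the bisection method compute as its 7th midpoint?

midpoint 5: f = 137 > 0 → [5, 6]
midpoint 5.5: f = 80.5625 > 0 → [5.5, 6]
midpoint 5.75: f = 35.480469 > 0 → [5.75, 6]
midpoint 5.875: f = 8.0212 > 0 → [5.875, 6]
midpoint 5.9375: f = -7.0305 < 0 → [5.875, 5.9375]
midpoint 5.90625: f = 0.6084 > 0 → [5.90625, 5.9375]
midpoint 5.921875: f = -3.1826 < 0 → [5.90625, 5.921875]

5.921875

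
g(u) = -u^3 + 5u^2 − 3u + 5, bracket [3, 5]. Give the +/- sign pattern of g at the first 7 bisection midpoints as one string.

++--+-+

u = 4 gives g = 9, positive; keep [4, 5]
u = 4.5 gives g = 1.625, positive; keep [4.5, 5]
u = 4.75 gives g = -3.609375, negative; keep [4.5, 4.75]
u = 4.625 gives g = -0.8535, negative; keep [4.5, 4.625]
u = 4.5625 gives g = 0.4197, positive; keep [4.5625, 4.625]
u = 4.59375 gives g = -0.2083, negative; keep [4.5625, 4.59375]
u = 4.578125 gives g = 0.1078, positive; keep [4.578125, 4.59375]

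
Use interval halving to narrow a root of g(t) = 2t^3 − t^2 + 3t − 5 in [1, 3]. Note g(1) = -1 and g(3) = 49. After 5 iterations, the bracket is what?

g(2) = 13 > 0, so the root lies in [1, 2]
g(1.5) = 4 > 0, so the root lies in [1, 1.5]
g(1.25) = 1.09375 > 0, so the root lies in [1, 1.25]
g(1.125) = -0.043 < 0, so the root lies in [1.125, 1.25]
g(1.1875) = 0.5015 > 0, so the root lies in [1.125, 1.1875]

[1.125, 1.1875]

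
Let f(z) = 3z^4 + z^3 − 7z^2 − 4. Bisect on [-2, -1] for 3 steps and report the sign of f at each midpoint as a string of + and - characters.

--+

z = -1.5 gives f = -7.9375, negative; keep [-2, -1.5]
z = -1.75 gives f = -2.660156, negative; keep [-2, -1.75]
z = -1.875 gives f = 1.877686, positive; keep [-1.875, -1.75]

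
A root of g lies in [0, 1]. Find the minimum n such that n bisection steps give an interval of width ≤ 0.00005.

15

Width after n steps is 1/2^n. Need 2^n ≥ 1/0.00005 = 20000.
2^14 = 16384 < 20000 ≤ 2^15 = 32768, so n = 15.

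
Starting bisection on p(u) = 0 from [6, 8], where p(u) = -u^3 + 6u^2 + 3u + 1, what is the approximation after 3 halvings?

6.25

u = 7 gives p = -27, negative; keep [6, 7]
u = 6.5 gives p = -0.625, negative; keep [6, 6.5]
u = 6.25 gives p = 9.984375, positive; keep [6.25, 6.5]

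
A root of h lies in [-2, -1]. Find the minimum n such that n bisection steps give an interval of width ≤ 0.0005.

11

Width after n steps is 1/2^n. Need 2^n ≥ 1/0.0005 = 2000.
2^10 = 1024 < 2000 ≤ 2^11 = 2048, so n = 11.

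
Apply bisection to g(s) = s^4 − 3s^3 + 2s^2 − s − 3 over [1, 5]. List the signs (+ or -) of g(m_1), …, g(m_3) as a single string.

+--

g(3) = 12 > 0, so the root lies in [1, 3]
g(2) = -5 < 0, so the root lies in [2, 3]
g(2.5) = -0.8125 < 0, so the root lies in [2.5, 3]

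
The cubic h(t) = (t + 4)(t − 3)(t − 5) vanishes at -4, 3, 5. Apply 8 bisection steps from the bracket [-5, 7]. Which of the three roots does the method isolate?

h(1) = 40 > 0, so the root lies in [-5, 1]
h(-2) = 70 > 0, so the root lies in [-5, -2]
h(-3.5) = 27.625 > 0, so the root lies in [-5, -3.5]
h(-4.25) = -16.7656 < 0, so the root lies in [-4.25, -3.5]
h(-3.875) = 7.627 > 0, so the root lies in [-4.25, -3.875]
h(-4.0625) = -4.0002 < 0, so the root lies in [-4.0625, -3.875]
h(-3.96875) = 1.9532 > 0, so the root lies in [-4.0625, -3.96875]
h(-4.015625) = -0.9883 < 0, so the root lies in [-4.015625, -3.96875]

-4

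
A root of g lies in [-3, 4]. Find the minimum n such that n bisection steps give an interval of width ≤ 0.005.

11

Width after n steps is 7/2^n. Need 2^n ≥ 7/0.005 = 1400.
2^10 = 1024 < 1400 ≤ 2^11 = 2048, so n = 11.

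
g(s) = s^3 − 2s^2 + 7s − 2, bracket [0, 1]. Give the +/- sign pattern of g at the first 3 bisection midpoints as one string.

+-+

g(0.5) = 1.125 > 0, so the root lies in [0, 0.5]
g(0.25) = -0.359375 < 0, so the root lies in [0.25, 0.5]
g(0.375) = 0.396484 > 0, so the root lies in [0.25, 0.375]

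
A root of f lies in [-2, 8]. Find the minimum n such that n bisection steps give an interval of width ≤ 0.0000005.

Width after n steps is 10/2^n. Need 2^n ≥ 10/0.0000005 = 20000000.
2^24 = 16777216 < 20000000 ≤ 2^25 = 33554432, so n = 25.

25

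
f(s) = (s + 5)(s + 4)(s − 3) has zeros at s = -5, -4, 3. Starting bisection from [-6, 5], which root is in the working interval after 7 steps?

m = -0.5, f(m) = -55.125 (−); new bracket [-0.5, 5]
m = 2.25, f(m) = -33.984375 (−); new bracket [2.25, 5]
m = 3.625, f(m) = 41.103516 (+); new bracket [2.25, 3.625]
m = 2.9375, f(m) = -3.4417 (−); new bracket [2.9375, 3.625]
m = 3.28125, f(m) = 16.9588 (+); new bracket [2.9375, 3.28125]
m = 3.109375, f(m) = 6.3058 (+); new bracket [2.9375, 3.109375]
m = 3.0234375, f(m) = 1.3208 (+); new bracket [2.9375, 3.0234375]

3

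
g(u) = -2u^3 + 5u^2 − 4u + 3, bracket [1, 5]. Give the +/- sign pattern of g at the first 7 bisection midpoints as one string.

--++-++

u = 3 gives g = -18, negative; keep [1, 3]
u = 2 gives g = -1, negative; keep [1, 2]
u = 1.5 gives g = 1.5, positive; keep [1.5, 2]
u = 1.75 gives g = 0.5938, positive; keep [1.75, 2]
u = 1.875 gives g = -0.1055, negative; keep [1.75, 1.875]
u = 1.8125 gives g = 0.2671, positive; keep [1.8125, 1.875]
u = 1.84375 gives g = 0.0867, positive; keep [1.84375, 1.875]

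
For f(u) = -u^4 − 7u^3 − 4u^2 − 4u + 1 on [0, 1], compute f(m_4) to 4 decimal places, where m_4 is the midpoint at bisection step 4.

0.0620

u = 0.5 gives f = -2.9375, negative; keep [0, 0.5]
u = 0.25 gives f = -0.363281, negative; keep [0, 0.25]
u = 0.125 gives f = 0.423584, positive; keep [0.125, 0.25]
u = 0.1875 gives f = 0.062, positive; keep [0.1875, 0.25]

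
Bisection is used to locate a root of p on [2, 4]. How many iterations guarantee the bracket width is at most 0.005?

Width after n steps is 2/2^n. Need 2^n ≥ 2/0.005 = 400.
2^8 = 256 < 400 ≤ 2^9 = 512, so n = 9.

9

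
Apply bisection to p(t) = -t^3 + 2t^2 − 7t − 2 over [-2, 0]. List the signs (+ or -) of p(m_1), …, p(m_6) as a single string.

m = -1, p(m) = 8 (+); new bracket [-1, 0]
m = -0.5, p(m) = 2.125 (+); new bracket [-0.5, 0]
m = -0.25, p(m) = -0.109375 (−); new bracket [-0.5, -0.25]
m = -0.375, p(m) = 0.959 (+); new bracket [-0.375, -0.25]
m = -0.3125, p(m) = 0.4133 (+); new bracket [-0.3125, -0.25]
m = -0.28125, p(m) = 0.1492 (+); new bracket [-0.28125, -0.25]

++-+++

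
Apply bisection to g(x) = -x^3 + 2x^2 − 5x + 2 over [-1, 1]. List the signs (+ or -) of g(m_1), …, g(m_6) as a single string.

+-+++-

x = 0 gives g = 2, positive; keep [0, 1]
x = 0.5 gives g = -0.125, negative; keep [0, 0.5]
x = 0.25 gives g = 0.859375, positive; keep [0.25, 0.5]
x = 0.375 gives g = 0.3535, positive; keep [0.375, 0.5]
x = 0.4375 gives g = 0.1116, positive; keep [0.4375, 0.5]
x = 0.46875 gives g = -0.0073, negative; keep [0.4375, 0.46875]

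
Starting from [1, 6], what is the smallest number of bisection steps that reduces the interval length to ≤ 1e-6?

23

Width after n steps is 5/2^n. Need 2^n ≥ 5/1e-6 = 5000000.
2^22 = 4194304 < 5000000 ≤ 2^23 = 8388608, so n = 23.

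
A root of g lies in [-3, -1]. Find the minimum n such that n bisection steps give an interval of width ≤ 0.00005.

16

Width after n steps is 2/2^n. Need 2^n ≥ 2/0.00005 = 40000.
2^15 = 32768 < 40000 ≤ 2^16 = 65536, so n = 16.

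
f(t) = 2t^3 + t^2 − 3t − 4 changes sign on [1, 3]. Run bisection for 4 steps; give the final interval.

[1.375, 1.5]

f(2) = 10 > 0, so the root lies in [1, 2]
f(1.5) = 0.5 > 0, so the root lies in [1, 1.5]
f(1.25) = -2.28125 < 0, so the root lies in [1.25, 1.5]
f(1.375) = -1.0352 < 0, so the root lies in [1.375, 1.5]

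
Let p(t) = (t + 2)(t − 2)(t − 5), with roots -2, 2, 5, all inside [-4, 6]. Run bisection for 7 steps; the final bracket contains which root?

p(1) = 12 > 0, so the root lies in [-4, 1]
p(-1.5) = 11.375 > 0, so the root lies in [-4, -1.5]
p(-2.75) = -27.609375 < 0, so the root lies in [-2.75, -1.5]
p(-2.125) = -3.6738 < 0, so the root lies in [-2.125, -1.5]
p(-1.8125) = 4.8699 > 0, so the root lies in [-2.125, -1.8125]
p(-1.96875) = 0.8643 > 0, so the root lies in [-2.125, -1.96875]
p(-2.046875) = -1.3368 < 0, so the root lies in [-2.046875, -1.96875]

-2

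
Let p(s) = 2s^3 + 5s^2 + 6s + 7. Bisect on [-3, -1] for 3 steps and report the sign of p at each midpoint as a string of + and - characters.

midpoint -2: p = -1 < 0 → [-2, -1]
midpoint -1.5: p = 2.5 > 0 → [-2, -1.5]
midpoint -1.75: p = 1.09375 > 0 → [-2, -1.75]

-++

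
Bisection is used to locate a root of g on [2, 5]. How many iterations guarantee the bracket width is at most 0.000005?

Width after n steps is 3/2^n. Need 2^n ≥ 3/0.000005 = 600000.
2^19 = 524288 < 600000 ≤ 2^20 = 1048576, so n = 20.

20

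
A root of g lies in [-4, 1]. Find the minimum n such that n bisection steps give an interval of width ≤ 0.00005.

Width after n steps is 5/2^n. Need 2^n ≥ 5/0.00005 = 100000.
2^16 = 65536 < 100000 ≤ 2^17 = 131072, so n = 17.

17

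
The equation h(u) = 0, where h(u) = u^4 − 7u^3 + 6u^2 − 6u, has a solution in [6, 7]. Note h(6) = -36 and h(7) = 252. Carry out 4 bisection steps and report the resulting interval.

[6.125, 6.1875]

h(6.5) = 77.1875 > 0, so the root lies in [6, 6.5]
h(6.25) = 13.769531 > 0, so the root lies in [6, 6.25]
h(6.125) = -12.716553 < 0, so the root lies in [6.125, 6.25]
h(6.1875) = 0.1133 > 0, so the root lies in [6.125, 6.1875]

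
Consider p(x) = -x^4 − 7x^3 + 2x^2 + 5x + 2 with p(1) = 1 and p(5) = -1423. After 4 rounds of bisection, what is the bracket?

midpoint 3: p = -235 < 0 → [1, 3]
midpoint 2: p = -52 < 0 → [1, 2]
midpoint 1.5: p = -14.6875 < 0 → [1, 1.5]
midpoint 1.25: p = -4.7383 < 0 → [1, 1.25]

[1, 1.25]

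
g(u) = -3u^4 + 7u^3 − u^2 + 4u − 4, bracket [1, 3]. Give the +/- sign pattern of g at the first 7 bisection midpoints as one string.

u = 2 gives g = 8, positive; keep [2, 3]
u = 2.5 gives g = -8.0625, negative; keep [2, 2.5]
u = 2.25 gives g = 2.785156, positive; keep [2.25, 2.5]
u = 2.375 gives g = -1.8152, negative; keep [2.25, 2.375]
u = 2.3125 gives g = 0.6752, positive; keep [2.3125, 2.375]
u = 2.34375 gives g = -0.5205, negative; keep [2.3125, 2.34375]
u = 2.328125 gives g = 0.0895, positive; keep [2.328125, 2.34375]

+-+-+-+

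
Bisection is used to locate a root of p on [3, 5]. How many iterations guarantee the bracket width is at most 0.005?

9

Width after n steps is 2/2^n. Need 2^n ≥ 2/0.005 = 400.
2^8 = 256 < 400 ≤ 2^9 = 512, so n = 9.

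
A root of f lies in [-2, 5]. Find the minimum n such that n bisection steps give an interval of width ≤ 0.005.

11

Width after n steps is 7/2^n. Need 2^n ≥ 7/0.005 = 1400.
2^10 = 1024 < 1400 ≤ 2^11 = 2048, so n = 11.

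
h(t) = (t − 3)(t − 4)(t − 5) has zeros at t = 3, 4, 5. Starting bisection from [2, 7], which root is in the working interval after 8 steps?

m = 4.5, h(m) = -0.375 (−); new bracket [4.5, 7]
m = 5.75, h(m) = 3.609375 (+); new bracket [4.5, 5.75]
m = 5.125, h(m) = 0.298828 (+); new bracket [4.5, 5.125]
m = 4.8125, h(m) = -0.2761 (−); new bracket [4.8125, 5.125]
m = 4.96875, h(m) = -0.0596 (−); new bracket [4.96875, 5.125]
m = 5.046875, h(m) = 0.1004 (+); new bracket [4.96875, 5.046875]
m = 5.0078125, h(m) = 0.0158 (+); new bracket [4.96875, 5.0078125]
m = 4.98828125, h(m) = -0.023 (−); new bracket [4.98828125, 5.0078125]

5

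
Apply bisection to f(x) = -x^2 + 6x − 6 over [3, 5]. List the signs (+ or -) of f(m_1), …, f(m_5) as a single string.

++-++

m = 4, f(m) = 2 (+); new bracket [4, 5]
m = 4.5, f(m) = 0.75 (+); new bracket [4.5, 5]
m = 4.75, f(m) = -0.0625 (−); new bracket [4.5, 4.75]
m = 4.625, f(m) = 0.3594 (+); new bracket [4.625, 4.75]
m = 4.6875, f(m) = 0.1523 (+); new bracket [4.6875, 4.75]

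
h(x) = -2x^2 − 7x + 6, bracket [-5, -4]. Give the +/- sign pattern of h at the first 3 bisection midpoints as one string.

midpoint -4.5: h = -3 < 0 → [-4.5, -4]
midpoint -4.25: h = -0.375 < 0 → [-4.25, -4]
midpoint -4.125: h = 0.84375 > 0 → [-4.25, -4.125]

--+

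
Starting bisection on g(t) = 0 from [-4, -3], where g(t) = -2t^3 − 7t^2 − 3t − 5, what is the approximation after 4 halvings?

g(-3.5) = 5.5 > 0, so the root lies in [-3.5, -3]
g(-3.25) = -0.53125 < 0, so the root lies in [-3.5, -3.25]
g(-3.375) = 2.277344 > 0, so the root lies in [-3.375, -3.25]
g(-3.3125) = 0.8228 > 0, so the root lies in [-3.3125, -3.25]

-3.3125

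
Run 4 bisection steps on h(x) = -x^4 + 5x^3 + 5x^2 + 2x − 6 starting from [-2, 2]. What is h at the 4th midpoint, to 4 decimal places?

0.1055

h(0) = -6 < 0, so the root lies in [0, 2]
h(1) = 5 > 0, so the root lies in [0, 1]
h(0.5) = -3.1875 < 0, so the root lies in [0.5, 1]
h(0.75) = 0.1055 > 0, so the root lies in [0.5, 0.75]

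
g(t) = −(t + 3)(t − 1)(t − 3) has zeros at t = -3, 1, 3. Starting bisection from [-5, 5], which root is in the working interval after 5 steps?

-3

midpoint 0: g = -9 < 0 → [-5, 0]
midpoint -2.5: g = -9.625 < 0 → [-5, -2.5]
midpoint -3.75: g = 24.046875 > 0 → [-3.75, -2.5]
midpoint -3.125: g = 3.1582 > 0 → [-3.125, -2.5]
midpoint -2.8125: g = -4.155 < 0 → [-3.125, -2.8125]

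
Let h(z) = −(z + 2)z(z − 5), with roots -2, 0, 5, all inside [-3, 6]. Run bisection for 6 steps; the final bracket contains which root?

m = 1.5, h(m) = 18.375 (+); new bracket [1.5, 6]
m = 3.75, h(m) = 26.953125 (+); new bracket [3.75, 6]
m = 4.875, h(m) = 4.189453 (+); new bracket [4.875, 6]
m = 5.4375, h(m) = -17.6931 (−); new bracket [4.875, 5.4375]
m = 5.15625, h(m) = -5.7655 (−); new bracket [4.875, 5.15625]
m = 5.015625, h(m) = -0.5498 (−); new bracket [4.875, 5.015625]

5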